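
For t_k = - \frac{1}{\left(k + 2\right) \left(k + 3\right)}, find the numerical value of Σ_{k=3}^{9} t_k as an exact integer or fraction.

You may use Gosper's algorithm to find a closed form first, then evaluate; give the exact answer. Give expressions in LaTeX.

Σ = -7/60

The ratio is (k + 2)/(k + 4).
So A=k + 2 and B=k + 4, with C=1.
Solve (k + 2)·f(k+1) − (k + 3)·f(k) = 1.
Degrees (1,1,0) ⇒ d ≤ 1.
Coefficient equations give f(k) = k/2.
R(k) = B(k−1)·f(k)/C(k) = k*(k + 3)/2; s_k = R·t_k = -k/(2*k + 4).
Δs = -1/(k**2 + 5*k + 6), as required.
Σ_(k=3)^(9) t_k = s_(10) − s_(3) = -5/12 − (-3/10) = -7/60.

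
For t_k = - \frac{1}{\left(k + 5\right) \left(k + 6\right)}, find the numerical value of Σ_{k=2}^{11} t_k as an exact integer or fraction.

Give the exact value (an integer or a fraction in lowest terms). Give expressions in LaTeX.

r(k) = (k + 5)/(k + 7) after simplifying.
Gosper form: A/B · C(k+1)/C(k) with A=k + 5, B=k + 7, C=1.
Key eq: (k + 5)·f(k+1) = (k + 6)·f(k) + (1).
deg f ≤ 1 (via 1,1,0).
A polynomial solution: f(k) = k/5.
Get s_k = R·t_k = -k/(5*k + 25) with R(k) = B(k−1)f(k)/C(k) = k*(k + 6)/5.
Verify: -1/(k**2 + 11*k + 30) matches t_k.
Evaluate s at k=12 and k=2: -12/85 and -2/35; difference -10/119.

Σ = -10/119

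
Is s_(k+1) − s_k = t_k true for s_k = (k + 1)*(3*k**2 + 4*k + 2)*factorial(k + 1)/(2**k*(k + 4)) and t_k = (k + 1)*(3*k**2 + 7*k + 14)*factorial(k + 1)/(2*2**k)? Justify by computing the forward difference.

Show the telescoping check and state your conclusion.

Invalid: residual -3*(3*k**4 + 22*k**3 + 55*k**2 + 90*k + 52)*factorial(k + 1)/(2*2**k*(k + 4)*(k + 5)) ≠ 0.

s_(k+1) = (k + 2)*(3*k**2 + 10*k + 9)*factorial(k + 2)/(2*2**k*(k + 5))
s_(k+1) − s_k = (3*k**5 + 28*k**4 + 105*k**3 + 238*k**2 + 276*k + 124)*factorial(k + 1)/(2*2**k*(k + 4)*(k + 5))
(s_(k+1) − s_k) − t_k = -3*(3*k**4 + 22*k**3 + 55*k**2 + 90*k + 52)*factorial(k + 1)/(2*2**k*(k + 4)*(k + 5))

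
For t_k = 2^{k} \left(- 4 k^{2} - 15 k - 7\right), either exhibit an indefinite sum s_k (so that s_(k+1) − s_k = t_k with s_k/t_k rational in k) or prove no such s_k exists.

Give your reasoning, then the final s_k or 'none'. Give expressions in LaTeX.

r(k) = 2*(4*k**2 + 23*k + 26)/(4*k**2 + 15*k + 7) after simplifying.
Take A(k)=2, B(k)=1, C(k)=k**2 + 15*k/4 + 7/4.
Need (2)·f(k+1) − (1)·f(k) = k**2 + 15*k/4 + 7/4.
d = 2 from the (0,0,2) case.
Coefficient equations give f(k) = (4*k**2 - k + 1)/4.
R(k) = B(k−1)·f(k)/C(k) = (4*k**2 - k + 1)/(4*k**2 + 15*k + 7); s_k = R·t_k = 2**k*(-4*k**2 + k - 1).
Check: Δs_k = 2**k*(-4*k**2 - 15*k - 7). ✓

s_k = 2^{k} \left(- 4 k^{2} + k - 1\right)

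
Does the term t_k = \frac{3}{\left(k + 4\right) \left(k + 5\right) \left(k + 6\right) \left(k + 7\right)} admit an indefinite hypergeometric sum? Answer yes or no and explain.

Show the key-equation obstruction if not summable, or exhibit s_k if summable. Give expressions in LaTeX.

Compute t_(k+1)/t_k: get (k + 4)/(k + 8).
Normal form (A,B,C) = (k + 4, k + 8, 1).
Set up (k + 4)·f(k+1) − (k + 7)·f(k) − (1) = 0.
Bound: deg f ≤ 3.
Match coefficients ⇒ f(k) = k*(k**2 + 15*k + 74)/360.
Then R = B(k−1)f/C = k*(k + 7)*(k**2 + 15*k + 74)/360, so s_k = R(k)·t_k = k*(k**2 + 15*k + 74)/(120*(k + 4)*(k + 5)*(k + 6)).
Check: Δs_k = 3/(k**4 + 22*k**3 + 179*k**2 + 638*k + 840). ✓

Yes. s_k = \frac{k \left(k^{2} + 15 k + 74\right)}{120 \left(k + 4\right) \left(k + 5\right) \left(k + 6\right)}.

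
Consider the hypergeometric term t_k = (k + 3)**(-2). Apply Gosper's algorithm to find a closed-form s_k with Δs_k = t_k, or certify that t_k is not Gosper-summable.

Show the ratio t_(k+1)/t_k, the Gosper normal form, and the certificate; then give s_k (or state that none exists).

r(k) = (k + 3)**2/(k + 4)**2 after simplifying.
Normal form (A,B,C) = (k**2 + 6*k + 9, k**2 + 8*k + 16, 1).
Solve (k**2 + 6*k + 9)·f(k+1) − (k**2 + 6*k + 9)·f(k) = 1.
deg f ≤ 0 (via 2,2,0).
Write f(k) = c0. Then LHS − RHS = -1, requiring -1 = 0: contradictory. No certificate.

not Gosper-summable; s_k does not exist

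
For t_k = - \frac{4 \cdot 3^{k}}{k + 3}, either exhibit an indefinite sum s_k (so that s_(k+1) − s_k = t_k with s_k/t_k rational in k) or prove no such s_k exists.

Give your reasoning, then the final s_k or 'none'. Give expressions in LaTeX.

not Gosper-summable; s_k does not exist

Step 1: r(k) = 3*(k + 3)/(k + 4).
A = 3*k + 9, B = k + 4, C = 1.
Set up (3*k + 9)·f(k+1) − (k + 3)·f(k) − (1) = 0.
deg f ≤ -1 (via 1,1,0).
d = -1 < 0 ⇒ no nonzero polynomial f; not summable.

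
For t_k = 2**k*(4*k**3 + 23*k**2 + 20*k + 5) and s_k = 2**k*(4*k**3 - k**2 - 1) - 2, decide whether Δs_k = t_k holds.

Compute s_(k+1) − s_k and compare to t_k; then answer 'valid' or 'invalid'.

s_(k+1) = 2*2**k*(4*(k + 1)**3 - (k + 1)**2 - 1) - 2
s_(k+1) − s_k = 2**k*(4*k**3 + 23*k**2 + 20*k + 5)
(s_(k+1) − s_k) − t_k = 0

Valid — Δs_k = t_k.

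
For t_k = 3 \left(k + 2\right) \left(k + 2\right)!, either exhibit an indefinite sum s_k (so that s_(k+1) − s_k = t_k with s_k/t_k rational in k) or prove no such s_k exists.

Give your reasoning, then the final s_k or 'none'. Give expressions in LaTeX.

s_k = 3 \left(k + 2\right)!

Compute t_(k+1)/t_k: get (k + 3)**2/(k + 2).
Normal form (A,B,C) = (k + 3, 1, k + 2).
f must satisfy (k + 3)·f(k+1) − (1)·f(k) = k + 2.
d = 0 from the (1,0,1) case.
A polynomial solution: f(k) = 1.
R(k) = B(k−1)·f(k)/C(k) = 1/(k + 2); s_k = R·t_k = 3*factorial(k + 2).
s_(k+1) − s_k = 3*(k + 2)*factorial(k + 2) = t_k.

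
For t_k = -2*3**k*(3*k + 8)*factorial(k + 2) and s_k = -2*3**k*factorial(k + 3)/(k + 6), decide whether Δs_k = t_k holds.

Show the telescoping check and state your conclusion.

s_(k+1) = -6*3**k*factorial(k + 4)/(k + 7)
s_(k+1) − s_k = -2*3**k*(3*k**2 + 29*k + 65)*factorial(k + 3)/((k + 6)*(k + 7))
(s_(k+1) − s_k) − t_k = 6*3**k*(3*k**2 + 26*k + 47)*factorial(k + 2)/((k + 6)*(k + 7))

Invalid: residual 6*3**k*(3*k**2 + 26*k + 47)*factorial(k + 2)/((k + 6)*(k + 7)) ≠ 0.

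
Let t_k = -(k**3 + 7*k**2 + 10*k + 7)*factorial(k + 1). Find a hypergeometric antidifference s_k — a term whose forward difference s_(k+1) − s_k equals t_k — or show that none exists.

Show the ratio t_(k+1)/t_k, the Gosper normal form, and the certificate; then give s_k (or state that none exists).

s_k = -(k**2 + 4*k - 3)*factorial(k + 1)

Step 1: r(k) = (k**4 + 12*k**3 + 47*k**2 + 79*k + 50)/(k**3 + 7*k**2 + 10*k + 7).
A = k + 2, B = 1, C = k**3 + 7*k**2 + 10*k + 7.
Need (k + 2)·f(k+1) − (1)·f(k) = k**3 + 7*k**2 + 10*k + 7.
From deg A=1, deg B=0, deg C=3: d=2.
Solve for f: f(k) = k**2 + 4*k - 3 (degree 2 ≤ 2).
Then R = B(k−1)f/C = (k**2 + 4*k - 3)/(k**3 + 7*k**2 + 10*k + 7), so s_k = R(k)·t_k = -(k**2 + 4*k - 3)*factorial(k + 1).
Verify: -(k**3 + 7*k**2 + 10*k + 7)*factorial(k + 1) matches t_k.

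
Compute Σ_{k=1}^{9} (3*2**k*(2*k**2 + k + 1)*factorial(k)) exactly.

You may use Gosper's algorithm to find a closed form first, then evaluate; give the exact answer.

Compute t_(k+1)/t_k: get 2*(k + 1)*(k + 2*(k + 1)**2 + 2)/(2*k**2 + k + 1).
Factor: A=2*k + 2; B=1; C=k**2 + k/2 + 1/2.
Set up (2*k + 2)·f(k+1) − (1)·f(k) − (k**2 + k/2 + 1/2) = 0.
deg f ≤ 1 (via 1,0,2).
Solving with deg f ≤ 1: f(k) = (k - 1)/2.
Certificate R = B(k−1)f/C = (k - 1)/(2*k**2 + k + 1) gives s_k = 3*2**k*(k - 1)*factorial(k).
Δs = 3*2**k*(2*k**2 + k + 1)*factorial(k), as required.
Σ_(k=1)^(9) t_k = s_(10) − s_(1) = 100329062400 − (0) = 100329062400.

Σ = 100329062400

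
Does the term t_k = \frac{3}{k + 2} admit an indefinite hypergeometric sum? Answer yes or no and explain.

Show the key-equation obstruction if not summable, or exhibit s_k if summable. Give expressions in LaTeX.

Ratio r(k) = (k + 2)/(k + 3).
Normal form (A,B,C) = (k + 2, k + 3, 1).
Need (k + 2)·f(k+1) − (k + 2)·f(k) = 1.
d = 0 from the (1,1,0) case.
f = c0 ⇒ A·f(k+1) − B(k−1)·f(k) − C = -1. The system {-1 = 0} is inconsistent; no antidifference.

No; the coefficient equations for f are inconsistent.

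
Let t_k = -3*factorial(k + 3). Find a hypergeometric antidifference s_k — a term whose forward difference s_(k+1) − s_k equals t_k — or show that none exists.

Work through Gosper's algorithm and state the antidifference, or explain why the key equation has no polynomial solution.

The ratio is k + 4.
Gosper form: A/B · C(k+1)/C(k) with A=k + 4, B=1, C=1.
Key eq: (k + 4)·f(k+1) = (1)·f(k) + (1).
Degrees (1,0,0) ⇒ d ≤ -1.
Bound -1 < 0, so the key equation has no polynomial solution.

none — t_k is not Gosper-summable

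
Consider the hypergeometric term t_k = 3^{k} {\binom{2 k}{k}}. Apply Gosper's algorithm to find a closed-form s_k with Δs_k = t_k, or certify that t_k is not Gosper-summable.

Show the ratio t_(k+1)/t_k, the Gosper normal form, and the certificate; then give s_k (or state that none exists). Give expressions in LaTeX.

Step 1: r(k) = 6*(2*k + 1)/(k + 1).
Normal form (A,B,C) = (12*k + 6, k + 1, 1).
Set up (12*k + 6)·f(k+1) − (k)·f(k) − (1) = 0.
d = -1 from the (1,1,0) case.
Negative degree bound (-1): no f exists, t_k not Gosper-summable.

none — t_k is not Gosper-summable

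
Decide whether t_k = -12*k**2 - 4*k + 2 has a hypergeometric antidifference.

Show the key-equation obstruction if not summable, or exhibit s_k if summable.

Yes. s_k = 2*k*(-2*k**2 + 2*k + 1).

Ratio r(k) = (6*k**2 + 14*k + 7)/(6*k**2 + 2*k - 1).
Gosper form: A/B · C(k+1)/C(k) with A=1, B=1, C=k**2 + k/3 - 1/6.
Need (1)·f(k+1) − (1)·f(k) = k**2 + k/3 - 1/6.
Degrees (0,0,2) ⇒ d ≤ 3.
Match coefficients ⇒ f(k) = k*(2*k**2 - 2*k - 1)/6.
R(k) = B(k−1)·f(k)/C(k) = k*(2*k**2 - 2*k - 1)/(6*k**2 + 2*k - 1); s_k = R·t_k = 2*k*(-2*k**2 + 2*k + 1).
Check: Δs_k = -12*k**2 - 4*k + 2. ✓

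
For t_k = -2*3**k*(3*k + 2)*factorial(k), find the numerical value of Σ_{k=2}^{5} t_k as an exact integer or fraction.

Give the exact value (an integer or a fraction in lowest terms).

Σ = -1049724

r(k) = 3*(k + 1)*(3*k + 5)/(3*k + 2) after simplifying.
Gosper form: A/B · C(k+1)/C(k) with A=3*k + 3, B=1, C=k + 2/3.
Need (3*k + 3)·f(k+1) − (1)·f(k) = k + 2/3.
deg f ≤ 0 (via 1,0,1).
Match coefficients ⇒ f(k) = 1/3.
Get s_k = R·t_k = -2*3**k*factorial(k) with R(k) = B(k−1)f(k)/C(k) = 1/(3*k + 2).
Verify: -2*3**k*(3*k + 2)*factorial(k) matches t_k.
Evaluate s at k=6 and k=2: -1049760 and -36; difference -1049724.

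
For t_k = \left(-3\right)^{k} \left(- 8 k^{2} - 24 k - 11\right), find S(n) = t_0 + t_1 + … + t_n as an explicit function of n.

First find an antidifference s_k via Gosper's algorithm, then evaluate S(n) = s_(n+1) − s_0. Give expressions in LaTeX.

S(n) = - 6 \left(-3\right)^{n} n^{2} - 21 \left(-3\right)^{n} n - 12 \left(-3\right)^{n} + 1

The ratio is 3*(-8*k**2 - 40*k - 43)/(8*k**2 + 24*k + 11).
Factor: A=-3; B=1; C=k**2 + 3*k + 11/8.
f must satisfy (-3)·f(k+1) − (1)·f(k) = k**2 + 3*k + 11/8.
From deg A=0, deg B=0, deg C=2: d=2.
Coefficient equations give f(k) = -(2*k**2 + 3*k - 1)/8.
Get s_k = R·t_k = (-3)**k*(2*k**2 + 3*k - 1) with R(k) = B(k−1)f(k)/C(k) = -(2*k**2 + 3*k - 1)/(8*k**2 + 24*k + 11).
Verify: (-3)**k*(-8*k**2 - 24*k - 11) matches t_k.
Telescope: S(n) = s_(n+1) − s_(0) = (-3)**(n + 1)*(2*n**2 + 7*n + 4) − (-1) = -6*(-3)**n*n**2 - 21*(-3)**n*n - 12*(-3)**n + 1.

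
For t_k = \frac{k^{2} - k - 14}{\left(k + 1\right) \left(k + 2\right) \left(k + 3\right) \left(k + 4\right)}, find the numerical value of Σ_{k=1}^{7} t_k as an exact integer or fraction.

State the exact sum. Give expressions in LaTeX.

Σ = -301/1980

r(k) = (k + 1)*(k - (k + 1)**2 + 15)/((k + 5)*(-k**2 + k + 14)) after simplifying.
Normal form (A,B,C) = (k + 1, k + 5, k**2 - k - 14).
Key eq: (k + 1)·f(k+1) = (k + 4)·f(k) + (k**2 - k - 14).
Bound: deg f ≤ 3.
A polynomial solution: f(k) = -k*(k + 5)*(2*k + 5)/3.
Certificate R = B(k−1)f/C = -k*(k + 4)*(k + 5)*(2*k + 5)/(3*(k**2 - k - 14)) gives s_k = k*(-2*k**2 - 15*k - 25)/(3*(k + 1)*(k + 2)*(k + 3)).
Δs = (k**2 - k - 14)/(k**4 + 10*k**3 + 35*k**2 + 50*k + 24), as required.
Sum = s_(8) − s_(1); s_(8) = -364/495, s_(1) = -7/12 ⇒ -301/1980.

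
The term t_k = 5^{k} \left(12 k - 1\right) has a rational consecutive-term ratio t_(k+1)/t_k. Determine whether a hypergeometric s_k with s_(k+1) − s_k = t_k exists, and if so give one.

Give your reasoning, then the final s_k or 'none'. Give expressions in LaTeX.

t_(k+1)/t_k = 5*(12*k + 11)/(12*k - 1).
Take A(k)=5, B(k)=1, C(k)=k - 1/12.
f must satisfy (5)·f(k+1) − (1)·f(k) = k - 1/12.
Degrees (0,0,1) ⇒ d ≤ 1.
A polynomial solution: f(k) = (3*k - 4)/12.
So s_k = (B(k−1)f/C)·t_k = ((3*k - 4)/(12*k - 1))·t_k = 5**k*(3*k - 4).
Δs = 5**k*(12*k - 1), as required.

s_k = 5^{k} \left(3 k - 4\right)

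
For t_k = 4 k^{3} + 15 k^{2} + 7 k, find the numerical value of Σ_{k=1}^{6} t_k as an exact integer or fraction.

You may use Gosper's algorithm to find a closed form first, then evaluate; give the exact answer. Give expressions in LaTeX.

Σ = 3276

Ratio r(k) = (4*k**3 + 27*k**2 + 49*k + 26)/(k*(4*k**2 + 15*k + 7)).
Factor: A=1; B=1; C=k**3 + 15*k**2/4 + 7*k/4.
f must satisfy (1)·f(k+1) − (1)·f(k) = k**3 + 15*k**2/4 + 7*k/4.
From deg A=0, deg B=0, deg C=3: d=4.
A polynomial solution: f(k) = k*(k - 1)*(k**2 + 4*k + 1)/4.
So s_k = (B(k−1)f/C)·t_k = ((k - 1)*(k**2 + 4*k + 1)/(4*k**2 + 15*k + 7))·t_k = k*(k**3 + 3*k**2 - 3*k - 1).
Verify: k*(4*k**2 + 15*k + 7) matches t_k.
Sum = s_(7) − s_(1); s_(7) = 3276, s_(1) = 0 ⇒ 3276.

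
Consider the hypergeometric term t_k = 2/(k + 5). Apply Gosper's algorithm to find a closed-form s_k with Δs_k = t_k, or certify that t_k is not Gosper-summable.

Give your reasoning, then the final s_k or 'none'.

no hypergeometric antidifference exists

t_(k+1)/t_k = (k + 5)/(k + 6).
So A=k + 5 and B=k + 6, with C=1.
Set up (k + 5)·f(k+1) − (k + 5)·f(k) − (1) = 0.
From deg A=1, deg B=1, deg C=0: d=0.
f = c0 ⇒ A·f(k+1) − B(k−1)·f(k) − C = -1. The system {-1 = 0} is inconsistent; no antidifference.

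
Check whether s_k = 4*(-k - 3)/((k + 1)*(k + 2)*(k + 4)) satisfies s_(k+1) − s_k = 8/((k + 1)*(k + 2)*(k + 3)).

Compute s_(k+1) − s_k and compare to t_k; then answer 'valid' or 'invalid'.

s_(k+1) = 4*(-k - 4)/((k + 2)*(k + 3)*(k + 5))
s_(k+1) − s_k = 4*(2*k**2 + 15*k + 29)/(k**5 + 15*k**4 + 85*k**3 + 225*k**2 + 274*k + 120)
(s_(k+1) − s_k) − t_k = 4*(-3*k - 11)/(k**5 + 15*k**4 + 85*k**3 + 225*k**2 + 274*k + 120)

Invalid: residual 4*(-3*k - 11)/(k**5 + 15*k**4 + 85*k**3 + 225*k**2 + 274*k + 120) ≠ 0.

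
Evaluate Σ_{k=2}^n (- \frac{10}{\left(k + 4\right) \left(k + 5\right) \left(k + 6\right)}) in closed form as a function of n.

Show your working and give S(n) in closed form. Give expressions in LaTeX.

S(n) = \frac{5 \left(- n^{2} - 11 n + 12\right)}{42 \left(n^{2} + 11 n + 30\right)}

Ratio r(k) = (k + 4)/(k + 7).
Take A(k)=k + 4, B(k)=k + 7, C(k)=1.
Solve (k + 4)·f(k+1) − (k + 6)·f(k) = 1.
Bound: deg f ≤ 2.
Coefficient equations give f(k) = k*(k + 9)/40.
R(k) = B(k−1)·f(k)/C(k) = k*(k + 6)*(k + 9)/40; s_k = R·t_k = k*(-k - 9)/(4*(k + 4)*(k + 5)).
Check: Δs_k = -10/(k**3 + 15*k**2 + 74*k + 120). ✓
Σ_(k=2)^n t_k = s_(n+1) − s_(2) = ((-n**2 - 11*n - 10)/(4*(n**2 + 11*n + 30))) − (-11/84), i.e. 5*(-n**2 - 11*n + 12)/(42*(n**2 + 11*n + 30)).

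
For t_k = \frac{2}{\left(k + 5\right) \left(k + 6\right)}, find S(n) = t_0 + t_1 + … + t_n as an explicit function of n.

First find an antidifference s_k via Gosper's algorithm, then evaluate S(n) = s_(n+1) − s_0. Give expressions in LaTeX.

r(k) = (k + 5)/(k + 7) after simplifying.
Take A(k)=k + 5, B(k)=k + 7, C(k)=1.
f must satisfy (k + 5)·f(k+1) − (k + 6)·f(k) = 1.
deg f ≤ 1 (via 1,1,0).
Solving with deg f ≤ 1: f(k) = k/5.
Certificate R = B(k−1)f/C = k*(k + 6)/5 gives s_k = 2*k/(5*(k + 5)).
Check: Δs_k = 2/(k**2 + 11*k + 30). ✓
Telescope: S(n) = s_(n+1) − s_(0) = 2*(n + 1)/(5*(n + 6)) − (0) = 2*(n + 1)/(5*(n + 6)).

S(n) = \frac{2 \left(n + 1\right)}{5 \left(n + 6\right)}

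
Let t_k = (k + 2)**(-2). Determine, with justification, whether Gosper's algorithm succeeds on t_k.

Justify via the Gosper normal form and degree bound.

Ratio r(k) = (k + 2)**2/(k + 3)**2.
Gosper form: A/B · C(k+1)/C(k) with A=k**2 + 4*k + 4, B=k**2 + 6*k + 9, C=1.
Set up (k**2 + 4*k + 4)·f(k+1) − (k**2 + 4*k + 4)·f(k) − (1) = 0.
d = 0 from the (2,2,0) case.
Write f(k) = c0. Then LHS − RHS = -1, requiring -1 = 0: contradictory. No certificate.

No. Not Gosper-summable.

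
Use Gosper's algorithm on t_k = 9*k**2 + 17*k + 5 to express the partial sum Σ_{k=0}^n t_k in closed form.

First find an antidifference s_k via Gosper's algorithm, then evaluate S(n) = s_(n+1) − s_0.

The ratio is (9*k**2 + 35*k + 31)/(9*k**2 + 17*k + 5).
Normal form (A,B,C) = (1, 1, k**2 + 17*k/9 + 5/9).
Need (1)·f(k+1) − (1)·f(k) = k**2 + 17*k/9 + 5/9.
d = 3 from the (0,0,2) case.
A polynomial solution: f(k) = k*(3*k**2 + 4*k - 2)/9.
So s_k = (B(k−1)f/C)·t_k = (k*(3*k**2 + 4*k - 2)/(9*k**2 + 17*k + 5))·t_k = k*(3*k**2 + 4*k - 2).
s_(k+1) − s_k = 9*k**2 + 17*k + 5 = t_k.
Evaluate: s_(n+1) = 3*n**3 + 13*n**2 + 15*n + 5; subtract s_(0) = 0 ⇒ S(n) = 3*n**3 + 13*n**2 + 15*n + 5.

S(n) = 3*n**3 + 13*n**2 + 15*n + 5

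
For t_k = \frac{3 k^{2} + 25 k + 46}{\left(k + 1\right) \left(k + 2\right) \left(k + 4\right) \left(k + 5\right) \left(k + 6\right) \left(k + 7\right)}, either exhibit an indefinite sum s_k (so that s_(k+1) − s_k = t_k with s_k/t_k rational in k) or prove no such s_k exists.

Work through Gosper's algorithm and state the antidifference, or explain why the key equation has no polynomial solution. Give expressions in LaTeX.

Ratio r(k) = (k + 1)*(k + 4)*(25*k + 3*(k + 1)**2 + 71)/((k + 3)*(k + 8)*(3*k**2 + 25*k + 46)).
Gosper form: A/B · C(k+1)/C(k) with A=k + 1, B=k + 8, C=k**3 + 34*k**2/3 + 121*k/3 + 46.
f must satisfy (k + 1)·f(k+1) − (k + 7)·f(k) = k**3 + 34*k**2/3 + 121*k/3 + 46.
From deg A=1, deg B=1, deg C=3: d=6.
Coefficient equations give f(k) = k*(k + 2)*(k + 3)*(k + 5)*(k**2 + 11*k + 34)/72.
Then R = B(k−1)f/C = k*(k + 2)*(k + 5)*(k + 7)*(k**2 + 11*k + 34)/(24*(3*k**2 + 25*k + 46)), so s_k = R(k)·t_k = k*(k**2 + 11*k + 34)/(24*(k**3 + 11*k**2 + 34*k + 24)).
Verify: (3*k**2 + 25*k + 46)/(k**6 + 25*k**5 + 247*k**4 + 1219*k**3 + 3112*k**2 + 3796*k + 1680) matches t_k.

s_k = \frac{k \left(k^{2} + 11 k + 34\right)}{24 \left(k^{3} + 11 k^{2} + 34 k + 24\right)}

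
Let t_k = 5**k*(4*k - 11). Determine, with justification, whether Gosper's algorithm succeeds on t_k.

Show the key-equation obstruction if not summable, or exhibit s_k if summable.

t_(k+1)/t_k = 5*(4*k - 7)/(4*k - 11).
Gosper form: A/B · C(k+1)/C(k) with A=5, B=1, C=k - 11/4.
Need (5)·f(k+1) − (1)·f(k) = k - 11/4.
Degrees (0,0,1) ⇒ d ≤ 1.
Solving with deg f ≤ 1: f(k) = (k - 4)/4.
Certificate R = B(k−1)f/C = (k - 4)/(4*k - 11) gives s_k = 5**k*(k - 4).
Δs = 5**k*(4*k - 11), as required.

Yes. s_k = 5**k*(k - 4).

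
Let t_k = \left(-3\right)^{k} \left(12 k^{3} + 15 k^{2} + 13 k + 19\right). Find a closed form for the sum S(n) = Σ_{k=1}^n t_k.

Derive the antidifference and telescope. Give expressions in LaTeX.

S(n) = 9 \left(-3\right)^{n} n^{3} + 18 \left(-3\right)^{n} n^{2} + 12 \left(-3\right)^{n} n + 15 \left(-3\right)^{n} - 15

The ratio is 3*(-12*k**3 - 51*k**2 - 79*k - 59)/(12*k**3 + 15*k**2 + 13*k + 19).
Take A(k)=-3, B(k)=1, C(k)=k**3 + 5*k**2/4 + 13*k/12 + 19/12.
Solve (-3)·f(k+1) − (1)·f(k) = k**3 + 5*k**2/4 + 13*k/12 + 19/12.
Degrees (0,0,3) ⇒ d ≤ 3.
Solve for f: f(k) = -(3*k**3 - 3*k**2 + k + 4)/12 (degree 3 ≤ 3).
R(k) = B(k−1)·f(k)/C(k) = -(3*k**3 - 3*k**2 + k + 4)/(12*k**3 + 15*k**2 + 13*k + 19); s_k = R·t_k = (-3)**k*(-3*k**3 + 3*k**2 - k - 4).
Check: Δs_k = (-3)**k*(12*k**3 + 15*k**2 + 13*k + 19). ✓
Evaluate: s_(n+1) = 3*(-3)**n*(3*n**3 + 6*n**2 + 4*n + 5); subtract s_(1) = 15 ⇒ S(n) = 9*(-3)**n*n**3 + 18*(-3)**n*n**2 + 12*(-3)**n*n + 15*(-3)**n - 15.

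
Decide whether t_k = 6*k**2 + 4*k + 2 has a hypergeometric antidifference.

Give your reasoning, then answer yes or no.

Ratio r(k) = (3*k**2 + 8*k + 6)/(3*k**2 + 2*k + 1).
Normal form (A,B,C) = (1, 1, k**2 + 2*k/3 + 1/3).
Solve (1)·f(k+1) − (1)·f(k) = k**2 + 2*k/3 + 1/3.
Degrees (0,0,2) ⇒ d ≤ 3.
Coefficient equations give f(k) = k*(2*k**2 - k + 1)/6.
So s_k = (B(k−1)f/C)·t_k = (k*(2*k**2 - k + 1)/(2*(3*k**2 + 2*k + 1)))·t_k = k*(2*k**2 - k + 1).
Verify: 6*k**2 + 4*k + 2 matches t_k.

Yes. s_k = k*(2*k**2 - k + 1).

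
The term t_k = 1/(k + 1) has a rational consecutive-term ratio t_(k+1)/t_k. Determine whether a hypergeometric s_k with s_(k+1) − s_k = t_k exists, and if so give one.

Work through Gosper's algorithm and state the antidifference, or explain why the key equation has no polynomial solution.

none (Gosper's algorithm certifies no s_k)

Ratio r(k) = (k + 1)/(k + 2).
Factor: A=k + 1; B=k + 2; C=1.
Solve (k + 1)·f(k+1) − (k + 1)·f(k) = 1.
deg f ≤ 0 (via 1,1,0).
Write f(k) = c0. Then LHS − RHS = -1, requiring -1 = 0: contradictory. No certificate.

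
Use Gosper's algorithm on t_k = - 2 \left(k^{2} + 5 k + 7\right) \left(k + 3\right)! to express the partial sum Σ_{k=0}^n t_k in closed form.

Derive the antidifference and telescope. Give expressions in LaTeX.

Compute t_(k+1)/t_k: get (k + 4)*(5*k + (k + 1)**2 + 12)/(k**2 + 5*k + 7).
Gosper form: A/B · C(k+1)/C(k) with A=k + 4, B=1, C=k**2 + 5*k + 7.
f must satisfy (k + 4)·f(k+1) − (1)·f(k) = k**2 + 5*k + 7.
d = 1 from the (1,0,2) case.
Solve for f: f(k) = k + 1 (degree 1 ≤ 1).
Get s_k = R·t_k = -2*(k + 1)*factorial(k + 3) with R(k) = B(k−1)f(k)/C(k) = (k + 1)/(k**2 + 5*k + 7).
s_(k+1) − s_k = -2*(k**2 + 5*k + 7)*factorial(k + 3) = t_k.
Σ_(k=0)^n t_k = s_(n+1) − s_(0) = (-2*(n + 2)*factorial(n + 4)) − (-12), i.e. -2*n*factorial(n + 4) - 4*factorial(n + 4) + 12.

S(n) = - 2 n \left(n + 4\right)! - 4 \left(n + 4\right)! + 12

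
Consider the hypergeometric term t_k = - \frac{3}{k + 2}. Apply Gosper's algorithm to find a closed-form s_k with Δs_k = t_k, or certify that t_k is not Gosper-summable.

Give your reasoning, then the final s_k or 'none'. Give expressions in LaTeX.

none (Gosper's algorithm certifies no s_k)

t_(k+1)/t_k = (k + 2)/(k + 3).
Normal form (A,B,C) = (k + 2, k + 3, 1).
Solve (k + 2)·f(k+1) − (k + 2)·f(k) = 1.
Bound: deg f ≤ 0.
Put f(k) = c0: A·f(k+1) − B(k−1)·f(k) − C = -1; need -1 = 0 — inconsistent ⇒ no f, not summable.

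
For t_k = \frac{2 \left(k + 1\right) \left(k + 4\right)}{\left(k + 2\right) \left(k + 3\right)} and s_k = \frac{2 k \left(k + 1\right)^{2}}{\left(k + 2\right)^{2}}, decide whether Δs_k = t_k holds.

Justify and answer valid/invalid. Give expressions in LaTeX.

s_(k+1) = 2*(k + 1)*(k + 2)**2/(k + 3)**2
s_(k+1) − s_k = 2*(k + 1)*(-k*(k + 1)*(k + 3)**2 + (k + 2)**4)/((k + 2)**2*(k + 3)**2)
(s_(k+1) − s_k) − t_k = 2*(-3*k**2 - 11*k - 8)/(k**4 + 10*k**3 + 37*k**2 + 60*k + 36)

Invalid: residual \frac{2 \left(- 3 k^{2} - 11 k - 8\right)}{k^{4} + 10 k^{3} + 37 k^{2} + 60 k + 36} ≠ 0.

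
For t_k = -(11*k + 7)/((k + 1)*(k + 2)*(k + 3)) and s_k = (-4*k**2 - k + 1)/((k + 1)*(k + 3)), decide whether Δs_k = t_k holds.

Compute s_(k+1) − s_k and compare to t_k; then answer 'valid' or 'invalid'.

Invalid: residual 2*(-2*k**2 + 5*k + 4)/(k**4 + 10*k**3 + 35*k**2 + 50*k + 24) ≠ 0.

s_(k+1) = (-k - 4*(k + 1)**2)/((k + 2)*(k + 4))
s_(k+1) − s_k = (-15*k**2 - 41*k - 20)/(k**4 + 10*k**3 + 35*k**2 + 50*k + 24)
(s_(k+1) − s_k) − t_k = 2*(-2*k**2 + 5*k + 4)/(k**4 + 10*k**3 + 35*k**2 + 50*k + 24)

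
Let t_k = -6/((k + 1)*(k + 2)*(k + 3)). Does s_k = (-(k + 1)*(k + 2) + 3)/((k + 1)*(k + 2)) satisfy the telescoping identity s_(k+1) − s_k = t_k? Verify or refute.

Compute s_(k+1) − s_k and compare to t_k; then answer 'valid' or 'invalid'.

s_(k+1) = (-(k + 2)*(k + 3) + 3)/((k + 2)*(k + 3))
s_(k+1) − s_k = -6/(k**3 + 6*k**2 + 11*k + 6)
(s_(k+1) − s_k) − t_k = 0

Valid: the claim telescopes to t_k.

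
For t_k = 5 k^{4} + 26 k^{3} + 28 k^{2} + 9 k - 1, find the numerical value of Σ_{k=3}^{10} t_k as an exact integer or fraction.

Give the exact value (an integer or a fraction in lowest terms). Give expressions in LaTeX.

Compute t_(k+1)/t_k: get (5*k**4 + 46*k**3 + 136*k**2 + 163*k + 67)/(5*k**4 + 26*k**3 + 28*k**2 + 9*k - 1).
Take A(k)=1, B(k)=1, C(k)=k**4 + 26*k**3/5 + 28*k**2/5 + 9*k/5 - 1/5.
Set up (1)·f(k+1) − (1)·f(k) − (k**4 + 26*k**3/5 + 28*k**2/5 + 9*k/5 - 1/5) = 0.
d = 5 from the (0,0,4) case.
A polynomial solution: f(k) = k*(k**4 + 4*k**3 - 2*k**2 - 3*k - 1)/5.
Then R = B(k−1)f/C = k*(k**4 + 4*k**3 - 2*k**2 - 3*k - 1)/(5*k**4 + 26*k**3 + 28*k**2 + 9*k - 1), so s_k = R(k)·t_k = k*(k**4 + 4*k**3 - 2*k**2 - 3*k - 1).
s_(k+1) − s_k = 5*k**4 + 26*k**3 + 28*k**2 + 9*k - 1 = t_k.
Telescoping: Σ = s_(11) − s_(3) = 216579 − (483) = 216096.

Σ = 216096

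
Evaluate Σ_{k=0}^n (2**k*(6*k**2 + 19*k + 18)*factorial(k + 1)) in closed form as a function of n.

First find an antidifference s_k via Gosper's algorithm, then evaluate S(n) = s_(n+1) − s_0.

r(k) = 2*(6*k**3 + 43*k**2 + 105*k + 86)/(6*k**2 + 19*k + 18) after simplifying.
So A=2*k + 4 and B=1, with C=k**2 + 19*k/6 + 3.
Set up (2*k + 4)·f(k+1) − (1)·f(k) − (k**2 + 19*k/6 + 3) = 0.
Degrees (1,0,2) ⇒ d ≤ 1.
Coefficient equations give f(k) = (3*k + 2)/6.
Certificate R = B(k−1)f/C = (3*k + 2)/(6*k**2 + 19*k + 18) gives s_k = 2**k*(3*k + 2)*factorial(k + 1).
s_(k+1) − s_k = 2**k*(6*k**2 + 19*k + 18)*factorial(k + 1) = t_k.
Evaluate: s_(n+1) = 2**(n + 1)*(3*n + 5)*factorial(n + 2); subtract s_(0) = 2 ⇒ S(n) = 6*2**n*n*factorial(n + 2) + 10*2**n*factorial(n + 2) - 2.

S(n) = 6*2**n*n*factorial(n + 2) + 10*2**n*factorial(n + 2) - 2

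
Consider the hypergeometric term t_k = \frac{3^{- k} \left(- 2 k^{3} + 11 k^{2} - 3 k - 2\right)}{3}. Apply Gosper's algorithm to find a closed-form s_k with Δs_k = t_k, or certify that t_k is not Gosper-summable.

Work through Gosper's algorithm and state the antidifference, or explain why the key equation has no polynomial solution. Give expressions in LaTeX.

s_k = 3^{- k} \left(k^{3} - 4 k^{2} - k - 1\right)

The ratio is (2*k**3 - 5*k**2 - 13*k - 4)/(3*(2*k**3 - 11*k**2 + 3*k + 2)).
Normal form (A,B,C) = (1/3, 1, k**3 - 11*k**2/2 + 3*k/2 + 1).
Solve (1/3)·f(k+1) − (1)·f(k) = k**3 - 11*k**2/2 + 3*k/2 + 1.
deg f ≤ 3 (via 0,0,3).
A polynomial solution: f(k) = -3*(k**3 - 4*k**2 - k - 1)/2.
Get s_k = R·t_k = (k**3 - 4*k**2 - k - 1)/3**k with R(k) = B(k−1)f(k)/C(k) = -3*(k**3 - 4*k**2 - k - 1)/(2*k**3 - 11*k**2 + 3*k + 2).
s_(k+1) − s_k = (-2*k**3 + 11*k**2 - 3*k - 2)/(3*3**k) = t_k.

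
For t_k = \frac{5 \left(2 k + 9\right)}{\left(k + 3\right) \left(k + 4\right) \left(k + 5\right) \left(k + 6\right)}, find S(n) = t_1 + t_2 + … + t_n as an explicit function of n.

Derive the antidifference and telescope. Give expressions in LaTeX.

S(n) = \frac{5 n \left(n + 10\right)}{24 \left(n^{2} + 10 n + 24\right)}

The ratio is (k + 3)*(2*k + 11)/((k + 7)*(2*k + 9)).
Gosper form: A/B · C(k+1)/C(k) with A=k + 3, B=k + 7, C=k + 9/2.
Solve (k + 3)·f(k+1) − (k + 6)·f(k) = k + 9/2.
From deg A=1, deg B=1, deg C=1: d=3.
Match coefficients ⇒ f(k) = k*(k + 4)*(k + 8)/30.
Certificate R = B(k−1)f/C = k*(k + 4)*(k + 6)*(k + 8)/(15*(2*k + 9)) gives s_k = k*(k + 8)/(3*(k**2 + 8*k + 15)).
Δs = 5*(2*k + 9)/(k**4 + 18*k**3 + 119*k**2 + 342*k + 360), as required.
Σ_(k=1)^n t_k = s_(n+1) − s_(1) = ((n**2 + 10*n + 9)/(3*(n**2 + 10*n + 24))) − (1/8), i.e. 5*n*(n + 10)/(24*(n**2 + 10*n + 24)).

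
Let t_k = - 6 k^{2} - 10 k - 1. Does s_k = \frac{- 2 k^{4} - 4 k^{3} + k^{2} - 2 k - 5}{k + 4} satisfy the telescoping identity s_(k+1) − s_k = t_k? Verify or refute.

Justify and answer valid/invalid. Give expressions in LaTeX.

s_(k+1) = (-2*k**4 - 12*k**3 - 23*k**2 - 20*k - 12)/(k + 5)
s_(k+1) − s_k = (-6*k**4 - 52*k**3 - 115*k**2 - 77*k - 23)/(k**2 + 9*k + 20)
(s_(k+1) − s_k) − t_k = 3*(4*k**3 + 32*k**2 + 44*k - 1)/(k**2 + 9*k + 20)

Invalid: residual \frac{3 \left(4 k^{3} + 32 k^{2} + 44 k - 1\right)}{k^{2} + 9 k + 20} ≠ 0.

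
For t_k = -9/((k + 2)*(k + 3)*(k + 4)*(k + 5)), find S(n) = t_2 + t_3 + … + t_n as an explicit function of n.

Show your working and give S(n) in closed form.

S(n) = (-n**3 - 12*n**2 - 47*n + 60)/(40*(n**3 + 12*n**2 + 47*n + 60))

Step 1: r(k) = (k + 2)/(k + 6).
Gosper form: A/B · C(k+1)/C(k) with A=k + 2, B=k + 6, C=1.
Set up (k + 2)·f(k+1) − (k + 5)·f(k) − (1) = 0.
From deg A=1, deg B=1, deg C=0: d=3.
Coefficient equations give f(k) = k*(k**2 + 9*k + 26)/72.
Certificate R = B(k−1)f/C = k*(k + 5)*(k**2 + 9*k + 26)/72 gives s_k = k*(-k**2 - 9*k - 26)/(8*(k + 2)*(k + 3)*(k + 4)).
Check: Δs_k = -9/(k**4 + 14*k**3 + 71*k**2 + 154*k + 120). ✓
s_(n+1) = (-n**3 - 12*n**2 - 47*n - 36)/(8*(n**3 + 12*n**2 + 47*n + 60)) and s_(2) = -1/10, so S(n) = (-n**3 - 12*n**2 - 47*n + 60)/(40*(n**3 + 12*n**2 + 47*n + 60)).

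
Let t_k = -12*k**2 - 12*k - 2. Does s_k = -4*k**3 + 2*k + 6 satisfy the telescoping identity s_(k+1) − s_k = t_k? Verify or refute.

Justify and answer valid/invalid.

Valid — Δs_k = t_k.

s_(k+1) = 2*k - 4*(k + 1)**3 + 8
s_(k+1) − s_k = -12*k**2 - 12*k - 2
(s_(k+1) − s_k) − t_k = 0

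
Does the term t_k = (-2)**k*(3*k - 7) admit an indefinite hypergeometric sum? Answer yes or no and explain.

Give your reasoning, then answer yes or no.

Yes. s_k = (-2)**k*(3 - k).

Compute t_(k+1)/t_k: get 2*(4 - 3*k)/(3*k - 7).
Gosper form: A/B · C(k+1)/C(k) with A=-2, B=1, C=k - 7/3.
f must satisfy (-2)·f(k+1) − (1)·f(k) = k - 7/3.
Degrees (0,0,1) ⇒ d ≤ 1.
A polynomial solution: f(k) = -(k - 3)/3.
Certificate R = B(k−1)f/C = -(k - 3)/(3*k - 7) gives s_k = (-2)**k*(3 - k).
Check: Δs_k = (-2)**k*(3*k - 7). ✓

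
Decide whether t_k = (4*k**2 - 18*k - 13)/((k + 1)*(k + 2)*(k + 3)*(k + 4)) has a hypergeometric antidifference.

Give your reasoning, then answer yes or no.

The ratio is (k + 1)*(18*k - 4*(k + 1)**2 + 31)/((k + 5)*(-4*k**2 + 18*k + 13)).
Take A(k)=k + 1, B(k)=k + 5, C(k)=k**2 - 9*k/2 - 13/4.
Set up (k + 1)·f(k+1) − (k + 4)·f(k) − (k**2 - 9*k/2 - 13/4) = 0.
Bound: deg f ≤ 3.
A polynomial solution: f(k) = -k*(2*k**2 + 24*k + 13)/12.
Get s_k = R·t_k = k*(-2*k**2 - 24*k - 13)/(3*(k + 1)*(k + 2)*(k + 3)) with R(k) = B(k−1)f(k)/C(k) = -k*(k + 4)*(2*k**2 + 24*k + 13)/(3*(4*k**2 - 18*k - 13)).
Verify: (4*k**2 - 18*k - 13)/(k**4 + 10*k**3 + 35*k**2 + 50*k + 24) matches t_k.

Yes. s_k = k*(-2*k**2 - 24*k - 13)/(3*(k + 1)*(k + 2)*(k + 3)).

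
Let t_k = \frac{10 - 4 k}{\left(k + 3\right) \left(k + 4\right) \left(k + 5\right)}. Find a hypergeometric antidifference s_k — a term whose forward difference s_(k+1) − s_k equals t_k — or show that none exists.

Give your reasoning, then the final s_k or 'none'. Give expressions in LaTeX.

r(k) = (k + 3)*(2*k - 3)/((k + 6)*(2*k - 5)) after simplifying.
A = k + 3, B = k + 6, C = k - 5/2.
Set up (k + 3)·f(k+1) − (k + 5)·f(k) − (k - 5/2) = 0.
deg f ≤ 2 (via 1,1,1).
Coefficient equations give f(k) = k*(k - 41)/48.
R(k) = B(k−1)·f(k)/C(k) = k*(k - 41)*(k + 5)/(24*(2*k - 5)); s_k = R·t_k = -k*(k - 41)/(12*(k + 3)*(k + 4)).
Δs = 2*(5 - 2*k)/(k**3 + 12*k**2 + 47*k + 60), as required.

s_k = - \frac{k \left(k - 41\right)}{12 \left(k + 3\right) \left(k + 4\right)}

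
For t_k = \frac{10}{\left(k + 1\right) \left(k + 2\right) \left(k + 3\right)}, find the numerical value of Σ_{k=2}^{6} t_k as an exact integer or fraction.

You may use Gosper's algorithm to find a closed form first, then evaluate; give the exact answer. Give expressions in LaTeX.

r(k) = (k + 1)/(k + 4) after simplifying.
So A=k + 1 and B=k + 4, with C=1.
Need (k + 1)·f(k+1) − (k + 3)·f(k) = 1.
From deg A=1, deg B=1, deg C=0: d=2.
Solving with deg f ≤ 2: f(k) = k*(k + 3)/4.
R(k) = B(k−1)·f(k)/C(k) = k*(k + 3)**2/4; s_k = R·t_k = 5*k*(k + 3)/(2*(k + 1)*(k + 2)).
s_(k+1) − s_k = 10/(k**3 + 6*k**2 + 11*k + 6) = t_k.
Sum = s_(7) − s_(2); s_(7) = 175/72, s_(2) = 25/12 ⇒ 25/72.

Σ = 25/72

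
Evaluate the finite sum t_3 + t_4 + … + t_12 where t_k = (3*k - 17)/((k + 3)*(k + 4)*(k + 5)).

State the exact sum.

Σ = -55/5712

r(k) = (k + 3)*(3*k - 14)/((k + 6)*(3*k - 17)) after simplifying.
Gosper form: A/B · C(k+1)/C(k) with A=k + 3, B=k + 6, C=k - 17/3.
Solve (k + 3)·f(k+1) − (k + 5)·f(k) = k - 17/3.
d = 2 from the (1,1,1) case.
Match coefficients ⇒ f(k) = -k*(k + 16)/9.
R(k) = B(k−1)·f(k)/C(k) = -k*(k + 5)*(k + 16)/(3*(3*k - 17)); s_k = R·t_k = k*(-k - 16)/(3*(k + 3)*(k + 4)).
Verify: (3*k - 17)/(k**3 + 12*k**2 + 47*k + 60) matches t_k.
Σ_(k=3)^(12) t_k = s_(13) − s_(3) = -377/816 − (-19/42) = -55/5712.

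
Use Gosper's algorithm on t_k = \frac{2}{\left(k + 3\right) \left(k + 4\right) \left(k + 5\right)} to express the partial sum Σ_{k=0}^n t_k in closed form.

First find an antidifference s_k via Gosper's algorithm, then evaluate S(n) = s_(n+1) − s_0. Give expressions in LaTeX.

Compute t_(k+1)/t_k: get (k + 3)/(k + 6).
A = k + 3, B = k + 6, C = 1.
Key eq: (k + 3)·f(k+1) = (k + 5)·f(k) + (1).
From deg A=1, deg B=1, deg C=0: d=2.
Solve for f: f(k) = k*(k + 7)/24 (degree 2 ≤ 2).
R(k) = B(k−1)·f(k)/C(k) = k*(k + 5)*(k + 7)/24; s_k = R·t_k = k*(k + 7)/(12*(k + 3)*(k + 4)).
Δs = 2/(k**3 + 12*k**2 + 47*k + 60), as required.
Telescope: S(n) = s_(n+1) − s_(0) = (n**2 + 9*n + 8)/(12*(n**2 + 9*n + 20)) − (0) = (n**2 + 9*n + 8)/(12*(n**2 + 9*n + 20)).

S(n) = \frac{n^{2} + 9 n + 8}{12 \left(n^{2} + 9 n + 20\right)}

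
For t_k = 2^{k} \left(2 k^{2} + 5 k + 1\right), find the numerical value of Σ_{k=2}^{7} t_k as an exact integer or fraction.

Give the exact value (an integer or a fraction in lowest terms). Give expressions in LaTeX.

Σ = 27372

r(k) = 2*(2*k**2 + 9*k + 8)/(2*k**2 + 5*k + 1) after simplifying.
Take A(k)=2, B(k)=1, C(k)=k**2 + 5*k/2 + 1/2.
Set up (2)·f(k+1) − (1)·f(k) − (k**2 + 5*k/2 + 1/2) = 0.
d = 2 from the (0,0,2) case.
Coefficient equations give f(k) = (2*k**2 - 3*k + 3)/2.
Then R = B(k−1)f/C = (2*k**2 - 3*k + 3)/(2*k**2 + 5*k + 1), so s_k = R(k)·t_k = 2**k*(2*k**2 - 3*k + 3).
Δs = 2**k*(2*k**2 + 5*k + 1), as required.
Sum = s_(8) − s_(2); s_(8) = 27392, s_(2) = 20 ⇒ 27372.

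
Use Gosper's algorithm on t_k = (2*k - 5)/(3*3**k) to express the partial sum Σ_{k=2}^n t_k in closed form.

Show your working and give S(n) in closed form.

Ratio r(k) = (2*k - 3)/(3*(2*k - 5)).
Take A(k)=1/3, B(k)=1, C(k)=k - 5/2.
Need (1/3)·f(k+1) − (1)·f(k) = k - 5/2.
From deg A=0, deg B=0, deg C=1: d=1.
A polynomial solution: f(k) = -3*(k - 2)/2.
Certificate R = B(k−1)f/C = -3*(k - 2)/(2*k - 5) gives s_k = (2 - k)/3**k.
Check: Δs_k = (2*k - 5)/(3*3**k). ✓
Σ_(k=2)^n t_k = s_(n+1) − s_(2) = (3**(-n - 1)*(1 - n)) − (0), i.e. 3**(-n - 1)*(1 - n).

S(n) = 3**(-n - 1)*(1 - n)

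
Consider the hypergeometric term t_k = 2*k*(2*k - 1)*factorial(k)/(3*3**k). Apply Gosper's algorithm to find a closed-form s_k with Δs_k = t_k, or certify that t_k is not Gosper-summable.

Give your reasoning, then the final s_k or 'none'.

t_(k+1)/t_k = (k + 1)**2*(2*k + 1)/(3*k*(2*k - 1)).
A = k/3 + 1/3, B = 1, C = k**2 - k/2.
Set up (k/3 + 1/3)·f(k+1) − (1)·f(k) − (k**2 - k/2) = 0.
From deg A=1, deg B=0, deg C=2: d=1.
A polynomial solution: f(k) = 3*(2*k + 1)/2.
R(k) = B(k−1)·f(k)/C(k) = 3*(2*k + 1)/(k*(2*k - 1)); s_k = R·t_k = 2*(2*k + 1)*factorial(k)/3**k.
Verify: 2*k*(2*k - 1)*factorial(k)/(3*3**k) matches t_k.

s_k = 2*(2*k + 1)*factorial(k)/3**k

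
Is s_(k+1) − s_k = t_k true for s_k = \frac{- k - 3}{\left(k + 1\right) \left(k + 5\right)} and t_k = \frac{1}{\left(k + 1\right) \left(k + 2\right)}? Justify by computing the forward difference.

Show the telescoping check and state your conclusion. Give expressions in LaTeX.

Invalid: residual \frac{2 \left(- 2 k - 7\right)}{k^{4} + 14 k^{3} + 65 k^{2} + 112 k + 60} ≠ 0.

s_(k+1) = (-k - 4)/((k + 2)*(k + 6))
s_(k+1) − s_k = (k**2 + 7*k + 16)/(k**4 + 14*k**3 + 65*k**2 + 112*k + 60)
(s_(k+1) − s_k) − t_k = 2*(-2*k - 7)/(k**4 + 14*k**3 + 65*k**2 + 112*k + 60)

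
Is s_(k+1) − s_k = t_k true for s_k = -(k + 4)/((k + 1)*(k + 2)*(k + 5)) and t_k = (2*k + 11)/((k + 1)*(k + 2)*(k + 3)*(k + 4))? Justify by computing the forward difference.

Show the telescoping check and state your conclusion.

s_(k+1) = (-k - 5)/((k + 2)*(k + 3)*(k + 6))
s_(k+1) − s_k = (2*k**2 + 19*k + 47)/(k**5 + 17*k**4 + 107*k**3 + 307*k**2 + 396*k + 180)
(s_(k+1) − s_k) − t_k = 2*(-3*k**2 - 29*k - 71)/(k**6 + 21*k**5 + 175*k**4 + 735*k**3 + 1624*k**2 + 1764*k + 720)

Invalid: residual 2*(-3*k**2 - 29*k - 71)/(k**6 + 21*k**5 + 175*k**4 + 735*k**3 + 1624*k**2 + 1764*k + 720) ≠ 0.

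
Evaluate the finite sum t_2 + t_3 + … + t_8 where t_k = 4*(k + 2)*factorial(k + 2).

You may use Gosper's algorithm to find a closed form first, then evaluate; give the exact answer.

Σ = 159667104

The ratio is (k + 3)**2/(k + 2).
Factor: A=k + 3; B=1; C=k + 2.
Set up (k + 3)·f(k+1) − (1)·f(k) − (k + 2) = 0.
Bound: deg f ≤ 0.
Coefficient equations give f(k) = 1.
Then R = B(k−1)f/C = 1/(k + 2), so s_k = R(k)·t_k = 4*factorial(k + 2).
s_(k+1) − s_k = 4*(k + 2)*factorial(k + 2) = t_k.
Sum = s_(9) − s_(2); s_(9) = 159667200, s_(2) = 96 ⇒ 159667104.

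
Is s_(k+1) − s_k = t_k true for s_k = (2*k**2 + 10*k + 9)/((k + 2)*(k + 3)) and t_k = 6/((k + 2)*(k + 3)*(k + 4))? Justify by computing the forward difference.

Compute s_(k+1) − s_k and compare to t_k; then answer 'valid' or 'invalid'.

valid; difference matches t_k

s_(k+1) = (10*k + 2*(k + 1)**2 + 19)/((k + 3)*(k + 4))
s_(k+1) − s_k = 6/(k**3 + 9*k**2 + 26*k + 24)
(s_(k+1) − s_k) − t_k = 0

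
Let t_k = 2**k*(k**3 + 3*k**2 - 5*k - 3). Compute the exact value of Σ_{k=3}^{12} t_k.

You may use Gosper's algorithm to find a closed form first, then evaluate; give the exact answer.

Σ = 13942768

Step 1: r(k) = 2*(k**3 + 6*k**2 + 4*k - 4)/(k**3 + 3*k**2 - 5*k - 3).
Gosper form: A/B · C(k+1)/C(k) with A=2, B=1, C=k**3 + 3*k**2 - 5*k - 3.
Key eq: (2)·f(k+1) = (1)·f(k) + (k**3 + 3*k**2 - 5*k - 3).
Degrees (0,0,3) ⇒ d ≤ 3.
Coefficient equations give f(k) = k**3 - 3*k**2 + k - 1.
So s_k = (B(k−1)f/C)·t_k = ((k**3 - 3*k**2 + k - 1)/(k**3 + 3*k**2 - 5*k - 3))·t_k = 2**k*(k**3 - 3*k**2 + k - 1).
Check: Δs_k = 2**k*(k**3 + 3*k**2 - 5*k - 3). ✓
Sum = s_(13) − s_(3); s_(13) = 13942784, s_(3) = 16 ⇒ 13942768.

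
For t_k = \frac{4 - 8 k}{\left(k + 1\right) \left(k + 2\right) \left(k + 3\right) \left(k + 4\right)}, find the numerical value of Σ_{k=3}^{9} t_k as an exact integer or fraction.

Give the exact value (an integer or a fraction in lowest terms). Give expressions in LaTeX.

t_(k+1)/t_k = (k + 1)*(2*k + 1)/((k + 5)*(2*k - 1)).
Gosper form: A/B · C(k+1)/C(k) with A=k + 1, B=k + 5, C=k - 1/2.
Need (k + 1)·f(k+1) − (k + 4)·f(k) = k - 1/2.
deg f ≤ 3 (via 1,1,1).
A polynomial solution: f(k) = -k/2.
Certificate R = B(k−1)f/C = -k*(k + 4)/(2*k - 1) gives s_k = 4*k/((k + 1)*(k + 2)*(k + 3)).
s_(k+1) − s_k = 4*(1 - 2*k)/(k**4 + 10*k**3 + 35*k**2 + 50*k + 24) = t_k.
Σ_(k=3)^(9) t_k = s_(10) − s_(3) = 10/429 − (1/10) = -329/4290.

Σ = -329/4290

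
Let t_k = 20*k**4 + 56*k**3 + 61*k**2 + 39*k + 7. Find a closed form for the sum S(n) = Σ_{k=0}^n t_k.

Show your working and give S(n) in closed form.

S(n) = 4*n**5 + 24*n**4 + 55*n**3 + 64*n**2 + 36*n + 7

t_(k+1)/t_k = (20*k**4 + 136*k**3 + 349*k**2 + 409*k + 183)/(20*k**4 + 56*k**3 + 61*k**2 + 39*k + 7).
So A=1 and B=1, with C=k**4 + 14*k**3/5 + 61*k**2/20 + 39*k/20 + 7/20.
Set up (1)·f(k+1) − (1)·f(k) − (k**4 + 14*k**3/5 + 61*k**2/20 + 39*k/20 + 7/20) = 0.
d = 5 from the (0,0,4) case.
Match coefficients ⇒ f(k) = k*(4*k**2 + 3)*(k**2 + k - 1)/20.
Certificate R = B(k−1)f/C = k*(4*k**2 + 3)*(k**2 + k - 1)/(20*k**4 + 56*k**3 + 61*k**2 + 39*k + 7) gives s_k = k*(4*k**4 + 4*k**3 - k**2 + 3*k - 3).
Δs = 20*k**4 + 56*k**3 + 61*k**2 + 39*k + 7, as required.
s_(n+1) = 4*n**5 + 24*n**4 + 55*n**3 + 64*n**2 + 36*n + 7 and s_(0) = 0, so S(n) = 4*n**5 + 24*n**4 + 55*n**3 + 64*n**2 + 36*n + 7.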